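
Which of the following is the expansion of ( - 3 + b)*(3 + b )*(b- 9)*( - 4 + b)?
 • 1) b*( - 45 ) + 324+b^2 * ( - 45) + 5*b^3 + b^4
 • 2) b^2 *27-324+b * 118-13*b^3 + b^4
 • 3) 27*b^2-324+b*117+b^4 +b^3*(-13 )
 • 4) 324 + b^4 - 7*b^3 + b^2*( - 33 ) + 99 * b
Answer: 3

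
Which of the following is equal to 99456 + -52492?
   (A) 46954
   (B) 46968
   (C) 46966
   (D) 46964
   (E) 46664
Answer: D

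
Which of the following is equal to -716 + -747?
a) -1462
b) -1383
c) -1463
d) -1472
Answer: c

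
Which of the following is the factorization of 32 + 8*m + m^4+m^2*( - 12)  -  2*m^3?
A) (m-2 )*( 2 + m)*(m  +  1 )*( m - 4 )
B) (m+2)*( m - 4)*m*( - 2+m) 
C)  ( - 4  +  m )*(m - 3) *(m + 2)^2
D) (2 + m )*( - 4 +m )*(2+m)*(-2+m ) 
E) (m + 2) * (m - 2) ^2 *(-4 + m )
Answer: D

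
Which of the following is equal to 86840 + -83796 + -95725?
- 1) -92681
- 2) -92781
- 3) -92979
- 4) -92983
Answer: 1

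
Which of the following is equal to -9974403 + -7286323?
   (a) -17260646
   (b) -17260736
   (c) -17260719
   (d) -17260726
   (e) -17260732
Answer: d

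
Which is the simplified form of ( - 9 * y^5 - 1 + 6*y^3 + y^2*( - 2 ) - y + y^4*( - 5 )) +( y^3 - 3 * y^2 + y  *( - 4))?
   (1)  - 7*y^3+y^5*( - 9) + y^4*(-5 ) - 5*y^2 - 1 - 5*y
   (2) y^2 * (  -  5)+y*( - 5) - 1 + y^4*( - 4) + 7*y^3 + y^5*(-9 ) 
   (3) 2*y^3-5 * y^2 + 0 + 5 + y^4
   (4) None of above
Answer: 4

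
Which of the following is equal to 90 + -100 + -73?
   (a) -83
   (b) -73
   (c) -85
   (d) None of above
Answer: a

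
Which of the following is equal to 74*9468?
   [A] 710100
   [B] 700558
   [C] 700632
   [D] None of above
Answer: C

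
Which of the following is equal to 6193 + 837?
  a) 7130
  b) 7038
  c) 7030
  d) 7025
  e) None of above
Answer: c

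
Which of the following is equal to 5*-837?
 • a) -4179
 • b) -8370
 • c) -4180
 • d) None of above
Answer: d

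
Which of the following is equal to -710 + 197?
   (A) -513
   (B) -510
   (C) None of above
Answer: A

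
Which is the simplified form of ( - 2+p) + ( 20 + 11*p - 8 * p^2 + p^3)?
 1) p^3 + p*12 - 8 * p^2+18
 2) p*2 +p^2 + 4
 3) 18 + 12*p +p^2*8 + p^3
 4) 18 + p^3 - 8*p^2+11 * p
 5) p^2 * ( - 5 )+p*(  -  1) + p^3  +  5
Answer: 1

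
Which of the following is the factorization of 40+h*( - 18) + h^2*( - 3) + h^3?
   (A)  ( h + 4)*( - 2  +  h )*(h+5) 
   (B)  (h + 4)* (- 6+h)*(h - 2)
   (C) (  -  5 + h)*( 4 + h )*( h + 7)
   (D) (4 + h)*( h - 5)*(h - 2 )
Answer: D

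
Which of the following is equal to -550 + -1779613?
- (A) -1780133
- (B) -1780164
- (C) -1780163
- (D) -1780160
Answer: C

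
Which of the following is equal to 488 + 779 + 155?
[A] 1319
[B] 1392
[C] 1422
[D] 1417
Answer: C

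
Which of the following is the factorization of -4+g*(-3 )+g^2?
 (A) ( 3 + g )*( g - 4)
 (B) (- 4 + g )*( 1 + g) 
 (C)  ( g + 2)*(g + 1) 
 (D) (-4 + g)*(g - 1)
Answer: B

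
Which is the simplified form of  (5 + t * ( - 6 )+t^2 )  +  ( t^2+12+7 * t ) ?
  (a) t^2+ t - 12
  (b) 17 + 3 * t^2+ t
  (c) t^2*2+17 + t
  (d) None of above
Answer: c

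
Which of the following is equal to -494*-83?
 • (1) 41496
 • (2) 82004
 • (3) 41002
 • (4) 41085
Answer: 3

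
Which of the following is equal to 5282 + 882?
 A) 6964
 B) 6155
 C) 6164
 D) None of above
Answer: C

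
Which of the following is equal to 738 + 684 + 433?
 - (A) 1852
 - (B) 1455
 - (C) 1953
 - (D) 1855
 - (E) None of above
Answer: D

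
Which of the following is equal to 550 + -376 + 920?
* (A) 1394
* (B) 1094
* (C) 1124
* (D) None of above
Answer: B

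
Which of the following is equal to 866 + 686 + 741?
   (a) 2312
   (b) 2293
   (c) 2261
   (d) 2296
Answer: b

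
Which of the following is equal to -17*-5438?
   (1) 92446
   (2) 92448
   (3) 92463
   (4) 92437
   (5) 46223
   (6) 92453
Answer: 1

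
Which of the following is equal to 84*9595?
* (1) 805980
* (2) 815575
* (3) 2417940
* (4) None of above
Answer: 1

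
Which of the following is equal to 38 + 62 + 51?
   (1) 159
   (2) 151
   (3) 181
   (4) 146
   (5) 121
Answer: 2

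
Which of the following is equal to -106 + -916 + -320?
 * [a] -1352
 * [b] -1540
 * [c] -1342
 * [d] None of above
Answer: c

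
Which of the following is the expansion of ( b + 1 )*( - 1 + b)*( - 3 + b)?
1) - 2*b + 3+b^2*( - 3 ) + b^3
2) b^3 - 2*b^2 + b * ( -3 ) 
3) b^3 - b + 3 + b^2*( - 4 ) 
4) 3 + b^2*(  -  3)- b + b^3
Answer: 4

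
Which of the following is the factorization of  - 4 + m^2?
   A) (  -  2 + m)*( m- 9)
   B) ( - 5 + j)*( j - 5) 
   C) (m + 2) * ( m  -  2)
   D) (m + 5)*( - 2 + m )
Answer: C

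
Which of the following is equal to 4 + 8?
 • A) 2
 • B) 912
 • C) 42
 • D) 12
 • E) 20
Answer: D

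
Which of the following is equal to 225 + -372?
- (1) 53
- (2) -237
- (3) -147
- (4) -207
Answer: 3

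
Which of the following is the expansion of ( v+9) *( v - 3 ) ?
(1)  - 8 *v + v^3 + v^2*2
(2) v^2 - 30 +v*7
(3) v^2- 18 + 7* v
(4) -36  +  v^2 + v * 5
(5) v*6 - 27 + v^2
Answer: 5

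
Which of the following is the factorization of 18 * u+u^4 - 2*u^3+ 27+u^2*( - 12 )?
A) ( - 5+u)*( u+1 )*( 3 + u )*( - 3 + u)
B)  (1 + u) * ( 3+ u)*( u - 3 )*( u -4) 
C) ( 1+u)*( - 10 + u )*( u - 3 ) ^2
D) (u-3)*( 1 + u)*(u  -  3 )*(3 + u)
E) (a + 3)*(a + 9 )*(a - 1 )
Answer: D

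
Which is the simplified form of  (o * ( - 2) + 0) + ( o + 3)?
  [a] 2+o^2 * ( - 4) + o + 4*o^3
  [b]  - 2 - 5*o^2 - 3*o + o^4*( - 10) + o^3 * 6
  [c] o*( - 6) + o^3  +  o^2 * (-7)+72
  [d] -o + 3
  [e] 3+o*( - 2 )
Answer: d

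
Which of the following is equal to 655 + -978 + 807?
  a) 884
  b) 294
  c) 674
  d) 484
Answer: d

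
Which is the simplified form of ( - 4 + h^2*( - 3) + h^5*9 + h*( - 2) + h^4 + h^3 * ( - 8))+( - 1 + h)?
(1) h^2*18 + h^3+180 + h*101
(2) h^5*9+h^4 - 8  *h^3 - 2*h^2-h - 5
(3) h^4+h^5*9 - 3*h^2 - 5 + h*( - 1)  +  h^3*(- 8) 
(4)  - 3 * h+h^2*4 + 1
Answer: 3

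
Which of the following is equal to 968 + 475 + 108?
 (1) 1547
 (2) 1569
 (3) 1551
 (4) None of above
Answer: 3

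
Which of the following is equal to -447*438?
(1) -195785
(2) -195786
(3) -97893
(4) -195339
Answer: 2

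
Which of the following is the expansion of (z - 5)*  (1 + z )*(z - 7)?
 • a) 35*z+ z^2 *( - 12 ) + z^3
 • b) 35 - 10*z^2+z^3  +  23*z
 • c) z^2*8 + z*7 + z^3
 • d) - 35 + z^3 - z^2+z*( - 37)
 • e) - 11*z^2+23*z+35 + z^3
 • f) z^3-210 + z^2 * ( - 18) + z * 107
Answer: e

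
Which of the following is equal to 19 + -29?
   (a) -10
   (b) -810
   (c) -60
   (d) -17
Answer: a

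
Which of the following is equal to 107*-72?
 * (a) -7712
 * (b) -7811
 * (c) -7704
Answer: c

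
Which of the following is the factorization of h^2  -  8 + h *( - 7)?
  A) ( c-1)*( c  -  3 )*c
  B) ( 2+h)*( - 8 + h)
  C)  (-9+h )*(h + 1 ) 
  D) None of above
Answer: D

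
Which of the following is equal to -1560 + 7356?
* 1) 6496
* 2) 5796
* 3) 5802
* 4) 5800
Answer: 2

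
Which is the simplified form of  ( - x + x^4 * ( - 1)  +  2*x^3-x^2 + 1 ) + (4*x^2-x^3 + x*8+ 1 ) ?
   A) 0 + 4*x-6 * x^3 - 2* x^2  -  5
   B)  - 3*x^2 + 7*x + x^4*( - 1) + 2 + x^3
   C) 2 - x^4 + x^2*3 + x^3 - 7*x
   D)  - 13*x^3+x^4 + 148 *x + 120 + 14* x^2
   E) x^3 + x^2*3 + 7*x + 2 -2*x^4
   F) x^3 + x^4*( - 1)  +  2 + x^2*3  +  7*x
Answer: F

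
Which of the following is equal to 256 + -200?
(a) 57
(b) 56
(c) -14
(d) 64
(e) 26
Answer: b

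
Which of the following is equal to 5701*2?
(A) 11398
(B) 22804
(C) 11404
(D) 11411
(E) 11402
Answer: E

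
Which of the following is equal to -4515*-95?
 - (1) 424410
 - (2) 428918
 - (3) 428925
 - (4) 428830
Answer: 3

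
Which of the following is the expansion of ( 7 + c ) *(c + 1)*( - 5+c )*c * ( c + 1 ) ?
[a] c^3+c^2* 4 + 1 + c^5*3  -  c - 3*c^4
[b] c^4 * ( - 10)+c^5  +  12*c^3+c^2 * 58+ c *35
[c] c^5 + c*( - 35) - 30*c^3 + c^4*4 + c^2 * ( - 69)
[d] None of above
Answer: d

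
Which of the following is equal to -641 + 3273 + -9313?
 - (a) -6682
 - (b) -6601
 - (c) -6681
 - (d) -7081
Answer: c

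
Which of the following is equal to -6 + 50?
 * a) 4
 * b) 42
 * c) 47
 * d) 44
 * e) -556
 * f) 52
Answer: d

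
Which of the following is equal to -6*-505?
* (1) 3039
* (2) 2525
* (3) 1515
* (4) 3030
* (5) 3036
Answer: 4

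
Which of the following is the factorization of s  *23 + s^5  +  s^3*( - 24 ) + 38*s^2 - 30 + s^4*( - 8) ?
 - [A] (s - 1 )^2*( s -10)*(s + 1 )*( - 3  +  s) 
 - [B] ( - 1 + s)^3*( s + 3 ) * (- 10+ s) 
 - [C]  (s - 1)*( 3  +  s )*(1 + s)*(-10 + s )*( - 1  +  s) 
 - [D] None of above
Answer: C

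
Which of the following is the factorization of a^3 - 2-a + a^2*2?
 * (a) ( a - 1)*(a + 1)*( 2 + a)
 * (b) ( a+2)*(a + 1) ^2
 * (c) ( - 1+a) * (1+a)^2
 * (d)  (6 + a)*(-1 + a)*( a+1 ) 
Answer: a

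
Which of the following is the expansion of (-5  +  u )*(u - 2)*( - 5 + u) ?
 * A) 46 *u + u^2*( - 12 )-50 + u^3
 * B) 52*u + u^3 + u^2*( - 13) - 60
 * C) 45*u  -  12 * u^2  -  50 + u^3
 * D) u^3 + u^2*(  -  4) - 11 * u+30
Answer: C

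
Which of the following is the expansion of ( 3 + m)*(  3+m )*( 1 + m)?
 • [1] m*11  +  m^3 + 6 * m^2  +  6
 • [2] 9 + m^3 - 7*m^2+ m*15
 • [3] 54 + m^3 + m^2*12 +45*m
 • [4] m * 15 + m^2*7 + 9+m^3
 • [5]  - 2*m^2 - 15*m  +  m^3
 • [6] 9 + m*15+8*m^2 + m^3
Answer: 4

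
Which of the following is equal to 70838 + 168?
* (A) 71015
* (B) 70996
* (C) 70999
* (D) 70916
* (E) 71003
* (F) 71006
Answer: F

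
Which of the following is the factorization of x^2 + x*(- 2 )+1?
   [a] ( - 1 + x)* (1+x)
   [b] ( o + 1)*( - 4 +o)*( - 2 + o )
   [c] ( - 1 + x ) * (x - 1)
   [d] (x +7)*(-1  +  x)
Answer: c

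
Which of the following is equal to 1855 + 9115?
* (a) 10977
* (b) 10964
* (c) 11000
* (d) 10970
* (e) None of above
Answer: d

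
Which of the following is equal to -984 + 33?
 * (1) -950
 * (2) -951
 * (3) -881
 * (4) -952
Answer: 2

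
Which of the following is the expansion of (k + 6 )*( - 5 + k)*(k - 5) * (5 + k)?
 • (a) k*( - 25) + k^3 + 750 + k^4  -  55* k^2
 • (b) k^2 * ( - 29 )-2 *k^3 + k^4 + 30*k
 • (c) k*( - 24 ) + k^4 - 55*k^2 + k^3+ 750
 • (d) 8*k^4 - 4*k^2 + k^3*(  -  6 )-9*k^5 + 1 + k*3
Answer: a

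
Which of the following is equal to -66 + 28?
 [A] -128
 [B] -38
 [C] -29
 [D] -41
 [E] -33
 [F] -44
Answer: B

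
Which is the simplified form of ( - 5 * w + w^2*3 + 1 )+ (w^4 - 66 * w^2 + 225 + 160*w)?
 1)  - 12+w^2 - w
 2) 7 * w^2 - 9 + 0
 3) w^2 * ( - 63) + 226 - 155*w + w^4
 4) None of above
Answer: 4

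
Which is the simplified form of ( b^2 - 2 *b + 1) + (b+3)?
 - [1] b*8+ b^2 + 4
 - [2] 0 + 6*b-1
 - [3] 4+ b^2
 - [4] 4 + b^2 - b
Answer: 4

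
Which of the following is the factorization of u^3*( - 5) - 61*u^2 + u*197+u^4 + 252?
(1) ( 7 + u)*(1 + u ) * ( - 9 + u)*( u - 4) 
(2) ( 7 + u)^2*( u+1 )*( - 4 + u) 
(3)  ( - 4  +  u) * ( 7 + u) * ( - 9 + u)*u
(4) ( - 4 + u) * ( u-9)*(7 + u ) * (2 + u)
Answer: 1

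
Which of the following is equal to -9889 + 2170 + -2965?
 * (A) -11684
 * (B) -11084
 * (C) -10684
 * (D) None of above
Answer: C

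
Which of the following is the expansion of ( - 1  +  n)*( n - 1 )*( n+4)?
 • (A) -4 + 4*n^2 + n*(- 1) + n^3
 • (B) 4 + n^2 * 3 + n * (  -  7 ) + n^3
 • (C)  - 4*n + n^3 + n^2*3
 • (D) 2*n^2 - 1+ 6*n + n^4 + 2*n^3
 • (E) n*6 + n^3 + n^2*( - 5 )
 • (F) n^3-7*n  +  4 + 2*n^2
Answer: F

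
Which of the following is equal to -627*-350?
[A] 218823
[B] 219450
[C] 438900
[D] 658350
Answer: B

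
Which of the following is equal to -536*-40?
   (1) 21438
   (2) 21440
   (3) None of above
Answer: 2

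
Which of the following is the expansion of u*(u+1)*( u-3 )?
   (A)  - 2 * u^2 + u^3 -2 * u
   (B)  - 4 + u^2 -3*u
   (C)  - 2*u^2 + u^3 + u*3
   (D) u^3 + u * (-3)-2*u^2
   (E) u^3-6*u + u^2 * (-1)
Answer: D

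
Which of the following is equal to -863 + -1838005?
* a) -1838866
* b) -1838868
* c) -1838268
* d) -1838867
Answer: b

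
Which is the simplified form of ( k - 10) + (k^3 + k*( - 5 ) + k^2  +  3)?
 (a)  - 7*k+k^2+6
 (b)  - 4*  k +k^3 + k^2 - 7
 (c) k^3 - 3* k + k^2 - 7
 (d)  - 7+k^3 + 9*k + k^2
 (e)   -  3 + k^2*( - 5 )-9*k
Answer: b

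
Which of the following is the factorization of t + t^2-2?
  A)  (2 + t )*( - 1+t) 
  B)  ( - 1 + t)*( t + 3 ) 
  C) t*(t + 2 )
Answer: A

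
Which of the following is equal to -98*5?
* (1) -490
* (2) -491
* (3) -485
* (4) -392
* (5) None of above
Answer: 1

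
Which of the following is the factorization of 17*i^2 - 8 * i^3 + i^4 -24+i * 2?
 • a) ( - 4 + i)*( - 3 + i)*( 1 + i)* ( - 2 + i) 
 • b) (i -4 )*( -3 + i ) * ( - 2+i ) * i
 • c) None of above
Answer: a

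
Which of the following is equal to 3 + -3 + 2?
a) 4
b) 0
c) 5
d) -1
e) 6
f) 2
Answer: f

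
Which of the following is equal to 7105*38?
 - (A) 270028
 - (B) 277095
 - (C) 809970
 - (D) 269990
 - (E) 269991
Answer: D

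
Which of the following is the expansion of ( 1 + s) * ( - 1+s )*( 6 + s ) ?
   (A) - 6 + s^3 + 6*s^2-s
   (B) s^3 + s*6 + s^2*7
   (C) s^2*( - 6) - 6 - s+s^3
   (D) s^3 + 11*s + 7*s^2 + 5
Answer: A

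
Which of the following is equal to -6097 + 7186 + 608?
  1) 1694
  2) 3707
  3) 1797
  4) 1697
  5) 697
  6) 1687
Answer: 4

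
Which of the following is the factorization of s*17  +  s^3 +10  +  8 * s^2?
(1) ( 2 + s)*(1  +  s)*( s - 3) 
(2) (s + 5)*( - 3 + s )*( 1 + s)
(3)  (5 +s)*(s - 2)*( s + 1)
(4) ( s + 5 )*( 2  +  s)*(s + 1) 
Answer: 4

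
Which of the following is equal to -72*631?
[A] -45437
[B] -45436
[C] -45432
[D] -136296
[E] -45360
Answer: C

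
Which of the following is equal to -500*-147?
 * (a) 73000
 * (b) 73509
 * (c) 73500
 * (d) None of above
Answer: c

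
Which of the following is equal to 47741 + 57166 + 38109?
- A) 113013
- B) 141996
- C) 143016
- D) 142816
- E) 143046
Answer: C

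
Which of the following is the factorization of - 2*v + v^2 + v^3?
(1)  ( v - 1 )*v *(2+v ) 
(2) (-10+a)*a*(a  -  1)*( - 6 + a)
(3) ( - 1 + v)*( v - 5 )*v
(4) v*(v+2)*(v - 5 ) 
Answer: 1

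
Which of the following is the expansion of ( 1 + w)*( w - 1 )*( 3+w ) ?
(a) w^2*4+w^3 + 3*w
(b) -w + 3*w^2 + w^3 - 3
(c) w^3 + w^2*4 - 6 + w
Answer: b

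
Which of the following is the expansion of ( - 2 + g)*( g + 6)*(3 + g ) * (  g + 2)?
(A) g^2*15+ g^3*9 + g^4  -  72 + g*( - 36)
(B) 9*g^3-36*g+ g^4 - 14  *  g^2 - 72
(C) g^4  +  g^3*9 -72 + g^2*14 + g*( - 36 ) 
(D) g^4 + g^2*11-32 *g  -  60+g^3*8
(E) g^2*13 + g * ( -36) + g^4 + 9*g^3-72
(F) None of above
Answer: C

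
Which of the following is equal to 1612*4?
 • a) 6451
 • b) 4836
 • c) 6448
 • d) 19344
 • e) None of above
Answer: c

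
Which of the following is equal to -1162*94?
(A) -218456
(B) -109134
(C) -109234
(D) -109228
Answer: D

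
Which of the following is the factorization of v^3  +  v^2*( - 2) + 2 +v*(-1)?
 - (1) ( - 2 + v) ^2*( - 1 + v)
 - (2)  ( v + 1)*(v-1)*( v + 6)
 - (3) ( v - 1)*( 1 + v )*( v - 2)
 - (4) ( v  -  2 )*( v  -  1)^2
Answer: 3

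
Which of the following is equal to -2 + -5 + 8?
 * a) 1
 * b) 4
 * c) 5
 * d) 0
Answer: a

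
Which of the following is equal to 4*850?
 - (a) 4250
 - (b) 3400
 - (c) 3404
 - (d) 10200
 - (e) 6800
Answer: b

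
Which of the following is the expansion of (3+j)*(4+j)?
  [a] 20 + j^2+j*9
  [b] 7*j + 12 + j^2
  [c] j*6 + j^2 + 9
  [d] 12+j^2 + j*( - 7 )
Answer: b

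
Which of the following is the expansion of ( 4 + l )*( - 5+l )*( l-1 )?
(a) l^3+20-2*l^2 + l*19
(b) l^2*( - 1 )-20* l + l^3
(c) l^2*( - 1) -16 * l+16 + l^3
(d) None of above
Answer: d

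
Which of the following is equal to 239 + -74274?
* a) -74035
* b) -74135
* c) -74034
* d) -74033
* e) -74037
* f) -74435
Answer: a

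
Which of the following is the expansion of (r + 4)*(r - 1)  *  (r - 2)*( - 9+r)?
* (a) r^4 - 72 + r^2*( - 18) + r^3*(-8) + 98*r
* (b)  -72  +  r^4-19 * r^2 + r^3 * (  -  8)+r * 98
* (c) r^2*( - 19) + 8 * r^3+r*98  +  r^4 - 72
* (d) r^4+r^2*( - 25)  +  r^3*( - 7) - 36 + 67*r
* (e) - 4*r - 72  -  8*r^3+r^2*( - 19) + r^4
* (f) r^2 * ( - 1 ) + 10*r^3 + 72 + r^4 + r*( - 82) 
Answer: b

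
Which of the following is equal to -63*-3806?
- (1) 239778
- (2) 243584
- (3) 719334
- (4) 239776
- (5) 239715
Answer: 1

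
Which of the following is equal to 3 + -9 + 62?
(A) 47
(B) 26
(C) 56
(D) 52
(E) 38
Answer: C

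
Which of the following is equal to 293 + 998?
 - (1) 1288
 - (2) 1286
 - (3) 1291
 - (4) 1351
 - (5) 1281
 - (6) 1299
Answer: 3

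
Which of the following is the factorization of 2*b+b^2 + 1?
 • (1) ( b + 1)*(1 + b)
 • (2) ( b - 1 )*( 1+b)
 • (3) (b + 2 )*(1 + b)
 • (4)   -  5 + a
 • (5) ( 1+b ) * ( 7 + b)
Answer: 1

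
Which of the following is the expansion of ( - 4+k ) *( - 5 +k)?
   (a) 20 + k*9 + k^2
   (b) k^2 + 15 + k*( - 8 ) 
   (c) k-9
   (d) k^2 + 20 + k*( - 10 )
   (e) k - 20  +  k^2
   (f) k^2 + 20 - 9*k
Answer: f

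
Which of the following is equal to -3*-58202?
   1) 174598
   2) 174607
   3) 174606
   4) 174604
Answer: 3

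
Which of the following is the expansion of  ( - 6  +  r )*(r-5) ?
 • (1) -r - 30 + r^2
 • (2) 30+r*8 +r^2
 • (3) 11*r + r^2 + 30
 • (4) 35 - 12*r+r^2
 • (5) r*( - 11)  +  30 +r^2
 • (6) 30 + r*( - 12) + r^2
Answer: 5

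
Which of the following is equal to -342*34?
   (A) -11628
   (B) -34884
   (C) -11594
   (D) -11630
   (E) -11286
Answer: A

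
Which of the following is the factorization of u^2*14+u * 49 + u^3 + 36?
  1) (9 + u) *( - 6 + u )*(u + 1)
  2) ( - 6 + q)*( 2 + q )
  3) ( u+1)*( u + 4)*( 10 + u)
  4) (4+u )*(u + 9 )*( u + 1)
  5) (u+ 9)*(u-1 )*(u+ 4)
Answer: 4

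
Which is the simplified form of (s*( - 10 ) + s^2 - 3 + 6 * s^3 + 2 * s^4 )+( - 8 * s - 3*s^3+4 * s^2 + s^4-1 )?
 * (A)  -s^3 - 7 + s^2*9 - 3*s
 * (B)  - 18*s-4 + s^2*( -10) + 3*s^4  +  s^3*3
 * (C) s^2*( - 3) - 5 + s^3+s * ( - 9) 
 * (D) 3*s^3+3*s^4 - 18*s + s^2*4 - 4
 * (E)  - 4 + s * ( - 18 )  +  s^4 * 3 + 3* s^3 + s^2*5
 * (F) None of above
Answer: E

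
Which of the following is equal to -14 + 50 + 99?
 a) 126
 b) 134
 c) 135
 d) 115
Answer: c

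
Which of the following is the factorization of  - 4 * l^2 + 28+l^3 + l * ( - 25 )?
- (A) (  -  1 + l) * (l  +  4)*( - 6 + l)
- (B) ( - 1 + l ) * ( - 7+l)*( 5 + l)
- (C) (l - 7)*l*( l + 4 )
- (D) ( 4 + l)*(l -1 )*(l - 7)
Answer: D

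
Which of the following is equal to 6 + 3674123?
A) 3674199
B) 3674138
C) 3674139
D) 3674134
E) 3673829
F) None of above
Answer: F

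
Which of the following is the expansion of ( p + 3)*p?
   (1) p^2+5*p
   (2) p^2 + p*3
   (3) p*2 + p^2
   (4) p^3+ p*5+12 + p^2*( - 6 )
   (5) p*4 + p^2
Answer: 2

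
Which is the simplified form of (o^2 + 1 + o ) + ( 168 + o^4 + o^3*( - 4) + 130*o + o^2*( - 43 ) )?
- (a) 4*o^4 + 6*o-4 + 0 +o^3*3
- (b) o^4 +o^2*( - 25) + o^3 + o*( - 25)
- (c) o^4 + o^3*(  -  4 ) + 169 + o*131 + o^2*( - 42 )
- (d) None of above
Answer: c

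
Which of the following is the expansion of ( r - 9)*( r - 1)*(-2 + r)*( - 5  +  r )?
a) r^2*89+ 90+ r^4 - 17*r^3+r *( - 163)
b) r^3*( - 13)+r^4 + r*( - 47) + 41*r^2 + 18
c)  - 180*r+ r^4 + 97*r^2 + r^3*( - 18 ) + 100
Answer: a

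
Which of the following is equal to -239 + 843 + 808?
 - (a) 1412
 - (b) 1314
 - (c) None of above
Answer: a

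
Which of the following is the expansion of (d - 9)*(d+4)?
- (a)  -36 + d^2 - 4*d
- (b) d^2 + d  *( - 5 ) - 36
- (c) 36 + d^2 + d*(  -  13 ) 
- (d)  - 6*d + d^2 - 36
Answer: b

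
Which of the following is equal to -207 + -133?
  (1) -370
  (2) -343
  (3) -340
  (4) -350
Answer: 3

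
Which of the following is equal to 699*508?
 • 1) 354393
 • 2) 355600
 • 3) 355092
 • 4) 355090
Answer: 3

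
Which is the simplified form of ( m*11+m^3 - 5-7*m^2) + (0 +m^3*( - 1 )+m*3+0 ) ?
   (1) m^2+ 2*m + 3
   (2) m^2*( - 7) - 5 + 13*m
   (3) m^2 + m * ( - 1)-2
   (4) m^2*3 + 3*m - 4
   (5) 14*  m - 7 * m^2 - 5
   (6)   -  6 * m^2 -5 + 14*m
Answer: 5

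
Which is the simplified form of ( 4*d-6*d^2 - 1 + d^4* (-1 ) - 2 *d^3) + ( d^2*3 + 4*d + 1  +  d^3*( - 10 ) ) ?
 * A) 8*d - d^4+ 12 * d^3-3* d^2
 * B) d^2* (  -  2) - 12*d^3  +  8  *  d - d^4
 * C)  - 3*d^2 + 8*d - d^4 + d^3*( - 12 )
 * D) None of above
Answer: C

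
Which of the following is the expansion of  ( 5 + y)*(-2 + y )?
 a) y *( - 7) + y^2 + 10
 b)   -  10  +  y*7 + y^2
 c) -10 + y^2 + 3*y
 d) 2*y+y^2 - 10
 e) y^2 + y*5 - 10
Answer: c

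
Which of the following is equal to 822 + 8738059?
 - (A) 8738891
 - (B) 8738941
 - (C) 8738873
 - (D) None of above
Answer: D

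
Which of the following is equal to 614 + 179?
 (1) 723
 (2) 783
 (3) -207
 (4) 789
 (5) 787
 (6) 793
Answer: 6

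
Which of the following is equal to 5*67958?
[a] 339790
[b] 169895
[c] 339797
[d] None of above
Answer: a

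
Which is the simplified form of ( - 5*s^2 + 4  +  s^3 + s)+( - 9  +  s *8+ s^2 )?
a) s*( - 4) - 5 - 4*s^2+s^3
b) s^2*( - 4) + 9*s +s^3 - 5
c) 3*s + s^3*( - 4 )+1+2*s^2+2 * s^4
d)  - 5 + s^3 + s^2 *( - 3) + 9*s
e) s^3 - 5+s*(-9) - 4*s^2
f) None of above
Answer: b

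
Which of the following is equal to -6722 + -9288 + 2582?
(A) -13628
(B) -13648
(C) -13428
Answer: C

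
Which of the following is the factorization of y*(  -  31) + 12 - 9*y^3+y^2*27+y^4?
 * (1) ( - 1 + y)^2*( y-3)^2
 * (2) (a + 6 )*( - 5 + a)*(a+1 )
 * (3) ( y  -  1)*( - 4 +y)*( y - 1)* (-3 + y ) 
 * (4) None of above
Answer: 3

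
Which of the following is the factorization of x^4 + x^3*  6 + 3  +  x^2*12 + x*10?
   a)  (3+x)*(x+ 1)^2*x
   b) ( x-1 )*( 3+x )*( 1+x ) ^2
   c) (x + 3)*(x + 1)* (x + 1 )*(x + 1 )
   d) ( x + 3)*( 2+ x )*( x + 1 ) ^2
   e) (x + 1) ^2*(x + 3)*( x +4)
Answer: c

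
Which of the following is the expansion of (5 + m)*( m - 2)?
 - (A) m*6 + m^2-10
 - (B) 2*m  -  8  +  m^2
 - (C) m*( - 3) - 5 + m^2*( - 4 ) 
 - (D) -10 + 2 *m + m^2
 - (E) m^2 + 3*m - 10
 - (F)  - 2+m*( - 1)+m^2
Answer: E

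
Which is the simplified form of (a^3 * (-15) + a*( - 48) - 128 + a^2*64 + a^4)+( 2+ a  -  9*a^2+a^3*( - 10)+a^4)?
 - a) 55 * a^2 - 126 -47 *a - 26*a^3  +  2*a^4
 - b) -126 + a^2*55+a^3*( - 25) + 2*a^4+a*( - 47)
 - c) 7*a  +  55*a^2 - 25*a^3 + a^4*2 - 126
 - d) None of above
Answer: b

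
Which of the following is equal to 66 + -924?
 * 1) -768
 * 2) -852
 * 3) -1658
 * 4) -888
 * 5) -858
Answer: 5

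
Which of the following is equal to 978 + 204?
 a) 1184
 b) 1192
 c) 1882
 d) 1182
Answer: d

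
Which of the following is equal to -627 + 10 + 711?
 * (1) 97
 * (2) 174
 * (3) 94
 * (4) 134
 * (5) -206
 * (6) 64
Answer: 3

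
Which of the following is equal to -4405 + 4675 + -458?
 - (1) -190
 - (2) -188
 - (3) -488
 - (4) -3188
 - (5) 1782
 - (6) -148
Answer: 2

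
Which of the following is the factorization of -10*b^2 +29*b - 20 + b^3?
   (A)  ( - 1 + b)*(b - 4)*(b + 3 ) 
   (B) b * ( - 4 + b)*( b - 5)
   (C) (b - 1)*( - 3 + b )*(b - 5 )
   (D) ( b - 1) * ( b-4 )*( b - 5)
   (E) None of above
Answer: D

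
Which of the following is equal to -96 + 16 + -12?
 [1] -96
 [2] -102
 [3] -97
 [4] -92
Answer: 4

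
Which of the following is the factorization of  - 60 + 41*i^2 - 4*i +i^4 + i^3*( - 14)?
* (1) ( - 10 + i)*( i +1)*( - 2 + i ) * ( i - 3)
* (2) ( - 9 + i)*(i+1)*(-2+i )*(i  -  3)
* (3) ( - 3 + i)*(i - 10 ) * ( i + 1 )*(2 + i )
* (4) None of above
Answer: 1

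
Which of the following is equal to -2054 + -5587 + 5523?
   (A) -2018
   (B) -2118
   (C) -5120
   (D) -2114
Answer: B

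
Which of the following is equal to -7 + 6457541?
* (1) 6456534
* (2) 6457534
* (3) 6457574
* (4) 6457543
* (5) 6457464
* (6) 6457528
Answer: 2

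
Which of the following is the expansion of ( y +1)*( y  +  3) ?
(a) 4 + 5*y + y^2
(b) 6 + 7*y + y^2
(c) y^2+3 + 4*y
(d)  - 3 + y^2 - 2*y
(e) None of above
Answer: c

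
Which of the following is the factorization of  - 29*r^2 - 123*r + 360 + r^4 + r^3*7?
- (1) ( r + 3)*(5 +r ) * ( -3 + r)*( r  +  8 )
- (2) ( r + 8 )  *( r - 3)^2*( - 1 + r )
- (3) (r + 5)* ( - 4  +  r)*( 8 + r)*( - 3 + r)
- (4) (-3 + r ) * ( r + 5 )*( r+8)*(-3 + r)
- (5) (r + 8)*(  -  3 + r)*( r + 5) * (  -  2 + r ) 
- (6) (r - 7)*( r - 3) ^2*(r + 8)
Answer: 4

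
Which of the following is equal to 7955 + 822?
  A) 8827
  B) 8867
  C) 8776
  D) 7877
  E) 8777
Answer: E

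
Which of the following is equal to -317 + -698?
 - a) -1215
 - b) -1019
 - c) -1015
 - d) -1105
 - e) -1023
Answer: c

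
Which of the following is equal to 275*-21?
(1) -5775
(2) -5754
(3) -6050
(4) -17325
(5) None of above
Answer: 1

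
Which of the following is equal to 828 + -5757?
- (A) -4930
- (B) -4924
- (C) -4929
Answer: C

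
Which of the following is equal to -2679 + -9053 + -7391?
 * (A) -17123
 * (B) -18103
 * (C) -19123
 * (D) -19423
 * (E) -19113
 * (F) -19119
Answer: C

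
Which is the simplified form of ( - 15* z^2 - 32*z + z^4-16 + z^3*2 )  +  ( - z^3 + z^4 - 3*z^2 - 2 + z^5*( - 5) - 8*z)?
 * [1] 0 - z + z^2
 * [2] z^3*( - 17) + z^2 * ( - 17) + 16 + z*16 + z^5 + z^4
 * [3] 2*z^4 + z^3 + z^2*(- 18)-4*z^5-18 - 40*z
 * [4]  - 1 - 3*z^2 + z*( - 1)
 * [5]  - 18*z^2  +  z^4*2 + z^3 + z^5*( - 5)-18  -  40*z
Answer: 5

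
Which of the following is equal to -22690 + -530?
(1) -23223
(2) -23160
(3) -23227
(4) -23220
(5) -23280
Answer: 4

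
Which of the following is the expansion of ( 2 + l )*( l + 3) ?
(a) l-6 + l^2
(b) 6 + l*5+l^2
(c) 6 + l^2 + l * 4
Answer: b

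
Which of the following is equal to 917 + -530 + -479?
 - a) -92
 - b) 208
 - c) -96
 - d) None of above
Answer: a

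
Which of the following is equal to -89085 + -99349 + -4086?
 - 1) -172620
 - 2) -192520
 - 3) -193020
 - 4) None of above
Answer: 2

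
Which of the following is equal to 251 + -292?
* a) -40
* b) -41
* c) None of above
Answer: b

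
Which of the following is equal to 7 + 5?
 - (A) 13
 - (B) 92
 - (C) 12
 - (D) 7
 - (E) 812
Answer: C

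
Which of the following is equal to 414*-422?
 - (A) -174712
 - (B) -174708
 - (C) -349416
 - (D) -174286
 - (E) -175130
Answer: B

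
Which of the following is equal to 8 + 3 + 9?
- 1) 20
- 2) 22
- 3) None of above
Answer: 1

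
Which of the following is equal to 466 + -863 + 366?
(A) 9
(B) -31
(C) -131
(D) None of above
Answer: B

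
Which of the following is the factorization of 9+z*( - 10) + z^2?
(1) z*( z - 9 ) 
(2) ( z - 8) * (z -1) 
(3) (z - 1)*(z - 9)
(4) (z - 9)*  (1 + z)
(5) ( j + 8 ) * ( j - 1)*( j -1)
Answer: 3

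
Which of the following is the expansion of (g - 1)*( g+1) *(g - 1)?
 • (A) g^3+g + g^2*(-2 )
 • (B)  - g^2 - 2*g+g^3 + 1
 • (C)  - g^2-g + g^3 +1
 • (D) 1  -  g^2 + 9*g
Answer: C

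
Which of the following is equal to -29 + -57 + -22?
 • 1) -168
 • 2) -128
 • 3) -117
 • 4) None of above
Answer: 4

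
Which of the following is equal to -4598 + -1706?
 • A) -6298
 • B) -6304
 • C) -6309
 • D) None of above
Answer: B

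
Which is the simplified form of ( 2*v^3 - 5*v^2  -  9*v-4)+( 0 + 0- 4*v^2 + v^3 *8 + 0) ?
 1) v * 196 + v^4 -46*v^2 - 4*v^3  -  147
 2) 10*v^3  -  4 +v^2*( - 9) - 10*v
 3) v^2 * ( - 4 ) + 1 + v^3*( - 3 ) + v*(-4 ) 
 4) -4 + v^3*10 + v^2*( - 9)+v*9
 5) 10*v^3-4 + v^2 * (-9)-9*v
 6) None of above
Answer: 5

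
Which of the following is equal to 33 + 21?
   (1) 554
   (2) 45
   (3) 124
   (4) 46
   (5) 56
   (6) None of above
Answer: 6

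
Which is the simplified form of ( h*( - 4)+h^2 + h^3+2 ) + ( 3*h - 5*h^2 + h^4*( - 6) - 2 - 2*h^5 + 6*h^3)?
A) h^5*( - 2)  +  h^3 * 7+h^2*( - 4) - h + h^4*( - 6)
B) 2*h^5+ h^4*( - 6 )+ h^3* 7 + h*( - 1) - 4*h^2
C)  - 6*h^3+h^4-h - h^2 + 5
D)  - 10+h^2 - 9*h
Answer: A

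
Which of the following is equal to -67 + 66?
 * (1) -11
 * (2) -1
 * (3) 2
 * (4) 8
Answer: 2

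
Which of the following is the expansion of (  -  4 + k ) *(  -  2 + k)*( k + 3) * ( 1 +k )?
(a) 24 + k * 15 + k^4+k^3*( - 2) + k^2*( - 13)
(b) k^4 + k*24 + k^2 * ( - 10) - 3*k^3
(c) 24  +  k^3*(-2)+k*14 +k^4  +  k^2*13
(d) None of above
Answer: d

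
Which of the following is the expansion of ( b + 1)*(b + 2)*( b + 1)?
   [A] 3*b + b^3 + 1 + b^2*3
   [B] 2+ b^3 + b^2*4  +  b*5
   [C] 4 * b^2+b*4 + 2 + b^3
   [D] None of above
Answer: B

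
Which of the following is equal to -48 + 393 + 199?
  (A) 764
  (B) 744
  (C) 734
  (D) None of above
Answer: D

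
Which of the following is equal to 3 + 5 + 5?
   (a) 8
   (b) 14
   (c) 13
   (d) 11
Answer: c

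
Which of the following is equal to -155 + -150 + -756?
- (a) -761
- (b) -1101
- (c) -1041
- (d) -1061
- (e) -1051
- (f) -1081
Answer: d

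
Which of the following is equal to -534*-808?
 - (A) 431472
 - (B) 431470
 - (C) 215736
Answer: A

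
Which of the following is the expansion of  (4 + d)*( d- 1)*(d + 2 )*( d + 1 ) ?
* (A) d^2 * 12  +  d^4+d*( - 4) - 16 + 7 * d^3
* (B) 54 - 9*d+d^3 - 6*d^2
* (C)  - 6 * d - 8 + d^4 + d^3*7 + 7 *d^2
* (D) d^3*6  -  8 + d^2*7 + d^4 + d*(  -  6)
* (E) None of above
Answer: D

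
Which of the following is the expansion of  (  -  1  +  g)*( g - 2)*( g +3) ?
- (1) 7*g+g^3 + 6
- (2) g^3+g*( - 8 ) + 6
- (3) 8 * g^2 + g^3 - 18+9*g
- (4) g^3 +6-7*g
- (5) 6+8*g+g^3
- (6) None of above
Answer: 4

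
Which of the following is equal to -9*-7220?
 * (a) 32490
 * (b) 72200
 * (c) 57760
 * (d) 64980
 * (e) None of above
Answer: d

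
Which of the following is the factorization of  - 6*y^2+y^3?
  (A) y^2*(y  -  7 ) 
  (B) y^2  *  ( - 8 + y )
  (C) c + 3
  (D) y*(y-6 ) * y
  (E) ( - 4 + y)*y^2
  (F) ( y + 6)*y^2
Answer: D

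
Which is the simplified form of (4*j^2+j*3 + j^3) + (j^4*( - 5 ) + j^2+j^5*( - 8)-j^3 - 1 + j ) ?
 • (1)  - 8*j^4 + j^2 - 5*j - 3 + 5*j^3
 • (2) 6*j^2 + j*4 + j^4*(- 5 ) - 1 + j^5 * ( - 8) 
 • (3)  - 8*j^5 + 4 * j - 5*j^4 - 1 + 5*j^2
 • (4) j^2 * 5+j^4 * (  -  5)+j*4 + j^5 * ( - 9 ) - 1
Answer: 3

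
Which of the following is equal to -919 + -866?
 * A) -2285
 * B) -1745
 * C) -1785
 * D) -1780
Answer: C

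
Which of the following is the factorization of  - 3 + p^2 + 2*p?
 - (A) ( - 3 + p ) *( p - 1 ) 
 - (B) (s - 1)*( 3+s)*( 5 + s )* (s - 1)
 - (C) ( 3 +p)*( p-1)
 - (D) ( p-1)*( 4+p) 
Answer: C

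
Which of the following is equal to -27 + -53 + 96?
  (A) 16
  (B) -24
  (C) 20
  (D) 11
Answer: A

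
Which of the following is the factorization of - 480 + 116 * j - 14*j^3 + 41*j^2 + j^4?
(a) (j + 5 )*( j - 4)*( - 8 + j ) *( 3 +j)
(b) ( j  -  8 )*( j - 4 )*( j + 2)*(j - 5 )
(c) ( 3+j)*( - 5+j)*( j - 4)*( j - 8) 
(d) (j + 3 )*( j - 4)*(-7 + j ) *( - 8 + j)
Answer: c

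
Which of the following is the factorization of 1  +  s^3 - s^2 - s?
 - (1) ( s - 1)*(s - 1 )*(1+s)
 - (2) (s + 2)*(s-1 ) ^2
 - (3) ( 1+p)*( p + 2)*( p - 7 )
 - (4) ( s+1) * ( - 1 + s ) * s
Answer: 1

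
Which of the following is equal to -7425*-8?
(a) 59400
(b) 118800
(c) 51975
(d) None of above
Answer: a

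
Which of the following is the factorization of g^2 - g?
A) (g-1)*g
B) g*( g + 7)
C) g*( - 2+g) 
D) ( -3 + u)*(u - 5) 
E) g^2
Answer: A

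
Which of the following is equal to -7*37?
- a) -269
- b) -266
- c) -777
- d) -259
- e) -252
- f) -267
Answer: d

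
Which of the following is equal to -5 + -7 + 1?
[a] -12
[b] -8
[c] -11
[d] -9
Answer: c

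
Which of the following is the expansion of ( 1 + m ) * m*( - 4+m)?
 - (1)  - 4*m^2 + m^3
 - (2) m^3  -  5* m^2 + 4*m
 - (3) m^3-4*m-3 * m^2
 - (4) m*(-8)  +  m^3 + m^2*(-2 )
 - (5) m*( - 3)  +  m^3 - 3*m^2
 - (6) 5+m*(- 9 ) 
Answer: 3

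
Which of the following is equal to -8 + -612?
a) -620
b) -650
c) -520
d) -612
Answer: a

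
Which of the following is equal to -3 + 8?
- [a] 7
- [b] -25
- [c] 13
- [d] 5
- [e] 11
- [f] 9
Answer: d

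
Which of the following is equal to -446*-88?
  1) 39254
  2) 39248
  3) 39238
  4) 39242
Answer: 2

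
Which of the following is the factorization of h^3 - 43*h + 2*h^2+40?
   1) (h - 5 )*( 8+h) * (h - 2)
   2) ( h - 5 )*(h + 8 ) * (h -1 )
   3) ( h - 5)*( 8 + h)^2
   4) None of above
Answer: 2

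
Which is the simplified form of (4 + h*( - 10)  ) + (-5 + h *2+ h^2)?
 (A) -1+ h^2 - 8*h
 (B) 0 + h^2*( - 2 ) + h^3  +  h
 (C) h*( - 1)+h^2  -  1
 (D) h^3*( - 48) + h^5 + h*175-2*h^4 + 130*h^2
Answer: A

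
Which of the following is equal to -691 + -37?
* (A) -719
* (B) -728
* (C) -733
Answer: B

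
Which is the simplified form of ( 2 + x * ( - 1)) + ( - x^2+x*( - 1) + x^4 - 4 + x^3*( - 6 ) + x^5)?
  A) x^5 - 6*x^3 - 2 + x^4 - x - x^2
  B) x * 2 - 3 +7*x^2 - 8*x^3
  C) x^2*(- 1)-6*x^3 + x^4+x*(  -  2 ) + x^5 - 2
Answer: C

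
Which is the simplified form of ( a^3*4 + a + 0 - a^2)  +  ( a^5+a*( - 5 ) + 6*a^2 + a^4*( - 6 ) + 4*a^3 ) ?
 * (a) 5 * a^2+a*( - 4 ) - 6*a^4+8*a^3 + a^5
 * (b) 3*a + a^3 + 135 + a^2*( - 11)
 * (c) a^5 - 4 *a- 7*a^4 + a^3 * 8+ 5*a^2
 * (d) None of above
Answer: a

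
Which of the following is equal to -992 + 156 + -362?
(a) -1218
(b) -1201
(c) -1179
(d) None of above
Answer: d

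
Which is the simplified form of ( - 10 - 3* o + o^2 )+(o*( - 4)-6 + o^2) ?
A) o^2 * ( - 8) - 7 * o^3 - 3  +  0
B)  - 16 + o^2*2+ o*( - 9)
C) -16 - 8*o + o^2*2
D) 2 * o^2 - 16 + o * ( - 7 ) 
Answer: D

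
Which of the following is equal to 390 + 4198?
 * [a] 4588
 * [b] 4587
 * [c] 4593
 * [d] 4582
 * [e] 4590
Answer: a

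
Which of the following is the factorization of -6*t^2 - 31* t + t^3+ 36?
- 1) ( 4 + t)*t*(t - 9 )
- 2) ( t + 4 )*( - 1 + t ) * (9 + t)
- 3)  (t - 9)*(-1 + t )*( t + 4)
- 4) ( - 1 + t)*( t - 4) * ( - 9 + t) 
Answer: 3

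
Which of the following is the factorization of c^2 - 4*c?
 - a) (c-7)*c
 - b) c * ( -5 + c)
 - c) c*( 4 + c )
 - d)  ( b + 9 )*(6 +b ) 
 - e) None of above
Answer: e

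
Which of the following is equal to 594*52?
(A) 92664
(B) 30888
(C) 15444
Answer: B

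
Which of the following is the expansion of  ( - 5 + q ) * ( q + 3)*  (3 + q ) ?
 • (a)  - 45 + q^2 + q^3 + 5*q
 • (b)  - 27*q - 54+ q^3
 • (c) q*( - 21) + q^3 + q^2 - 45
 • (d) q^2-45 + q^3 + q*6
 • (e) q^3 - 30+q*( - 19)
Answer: c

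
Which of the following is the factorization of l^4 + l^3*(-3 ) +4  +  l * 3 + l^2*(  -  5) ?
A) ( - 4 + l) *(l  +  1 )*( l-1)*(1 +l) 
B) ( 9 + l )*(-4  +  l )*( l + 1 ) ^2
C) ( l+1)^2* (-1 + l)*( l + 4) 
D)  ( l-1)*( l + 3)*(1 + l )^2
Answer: A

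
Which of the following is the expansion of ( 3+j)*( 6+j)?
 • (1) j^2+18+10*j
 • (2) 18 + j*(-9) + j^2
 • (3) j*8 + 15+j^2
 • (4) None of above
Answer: 4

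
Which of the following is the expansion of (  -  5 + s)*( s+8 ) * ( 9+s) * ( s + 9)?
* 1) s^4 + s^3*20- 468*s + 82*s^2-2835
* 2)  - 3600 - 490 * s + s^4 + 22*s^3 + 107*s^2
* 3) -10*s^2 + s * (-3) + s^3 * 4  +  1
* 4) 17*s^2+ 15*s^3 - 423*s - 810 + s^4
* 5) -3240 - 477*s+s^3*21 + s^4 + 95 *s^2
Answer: 5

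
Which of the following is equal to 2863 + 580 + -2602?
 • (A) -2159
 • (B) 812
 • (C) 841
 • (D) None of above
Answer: C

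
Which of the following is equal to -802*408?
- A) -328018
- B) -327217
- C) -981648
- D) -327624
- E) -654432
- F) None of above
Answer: F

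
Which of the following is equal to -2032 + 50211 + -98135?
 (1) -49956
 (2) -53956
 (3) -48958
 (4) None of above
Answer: 1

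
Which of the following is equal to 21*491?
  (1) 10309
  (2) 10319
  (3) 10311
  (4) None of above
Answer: 3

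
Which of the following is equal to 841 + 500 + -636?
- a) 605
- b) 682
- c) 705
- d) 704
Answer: c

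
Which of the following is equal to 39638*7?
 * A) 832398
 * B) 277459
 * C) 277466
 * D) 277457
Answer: C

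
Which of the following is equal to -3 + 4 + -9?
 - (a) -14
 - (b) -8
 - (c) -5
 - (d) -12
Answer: b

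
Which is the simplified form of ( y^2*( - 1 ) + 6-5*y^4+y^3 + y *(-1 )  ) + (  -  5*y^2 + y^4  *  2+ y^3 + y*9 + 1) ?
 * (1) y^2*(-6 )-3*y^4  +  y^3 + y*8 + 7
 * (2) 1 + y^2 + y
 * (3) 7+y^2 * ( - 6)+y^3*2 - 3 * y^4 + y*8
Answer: 3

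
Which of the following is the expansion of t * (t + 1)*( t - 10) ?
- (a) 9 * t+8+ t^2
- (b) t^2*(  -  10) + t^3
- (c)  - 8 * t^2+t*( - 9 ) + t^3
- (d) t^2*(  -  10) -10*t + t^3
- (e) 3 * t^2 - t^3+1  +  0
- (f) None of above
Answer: f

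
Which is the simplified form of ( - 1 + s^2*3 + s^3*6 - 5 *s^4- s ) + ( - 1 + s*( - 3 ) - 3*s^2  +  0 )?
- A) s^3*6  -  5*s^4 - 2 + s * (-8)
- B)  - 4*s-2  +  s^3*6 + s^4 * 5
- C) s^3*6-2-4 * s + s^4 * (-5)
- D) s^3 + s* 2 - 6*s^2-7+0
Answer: C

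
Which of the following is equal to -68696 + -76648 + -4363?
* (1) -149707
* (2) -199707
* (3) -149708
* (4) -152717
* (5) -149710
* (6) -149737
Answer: 1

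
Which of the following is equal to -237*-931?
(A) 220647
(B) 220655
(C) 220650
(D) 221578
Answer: A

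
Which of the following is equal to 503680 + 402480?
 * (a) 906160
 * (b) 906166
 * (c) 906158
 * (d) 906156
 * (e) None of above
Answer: a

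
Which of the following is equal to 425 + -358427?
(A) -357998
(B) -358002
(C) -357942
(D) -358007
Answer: B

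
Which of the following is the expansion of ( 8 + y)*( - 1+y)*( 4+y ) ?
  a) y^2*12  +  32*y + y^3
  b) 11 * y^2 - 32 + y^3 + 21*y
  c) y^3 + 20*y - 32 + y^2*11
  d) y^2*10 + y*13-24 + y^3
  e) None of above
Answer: c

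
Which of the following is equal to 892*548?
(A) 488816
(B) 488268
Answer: A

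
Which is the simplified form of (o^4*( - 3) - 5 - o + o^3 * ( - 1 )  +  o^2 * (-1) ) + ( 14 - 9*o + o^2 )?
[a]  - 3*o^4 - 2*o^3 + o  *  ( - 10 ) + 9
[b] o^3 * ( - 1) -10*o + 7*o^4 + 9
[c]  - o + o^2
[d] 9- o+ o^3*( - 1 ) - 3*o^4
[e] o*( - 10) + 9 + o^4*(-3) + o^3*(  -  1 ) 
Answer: e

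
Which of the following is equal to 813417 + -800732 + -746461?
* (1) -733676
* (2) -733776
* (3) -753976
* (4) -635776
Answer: 2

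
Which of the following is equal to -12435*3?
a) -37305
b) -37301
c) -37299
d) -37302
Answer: a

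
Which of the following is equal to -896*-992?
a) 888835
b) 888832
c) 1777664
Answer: b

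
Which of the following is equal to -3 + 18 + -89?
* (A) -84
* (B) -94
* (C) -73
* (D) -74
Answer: D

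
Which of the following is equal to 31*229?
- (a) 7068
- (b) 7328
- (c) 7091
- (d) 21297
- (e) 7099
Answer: e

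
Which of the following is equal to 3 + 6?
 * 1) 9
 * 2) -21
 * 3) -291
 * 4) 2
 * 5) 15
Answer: 1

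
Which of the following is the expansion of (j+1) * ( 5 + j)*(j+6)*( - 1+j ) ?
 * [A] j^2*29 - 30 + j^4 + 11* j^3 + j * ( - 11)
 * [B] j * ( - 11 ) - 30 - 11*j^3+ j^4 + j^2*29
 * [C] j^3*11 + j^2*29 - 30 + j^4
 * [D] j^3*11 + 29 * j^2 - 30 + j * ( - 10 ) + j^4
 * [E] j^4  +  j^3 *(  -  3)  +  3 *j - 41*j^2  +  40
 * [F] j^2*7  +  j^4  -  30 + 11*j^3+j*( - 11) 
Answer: A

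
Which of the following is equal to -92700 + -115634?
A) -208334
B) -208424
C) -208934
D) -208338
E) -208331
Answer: A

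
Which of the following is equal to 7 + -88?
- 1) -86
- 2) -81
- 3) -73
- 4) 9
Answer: 2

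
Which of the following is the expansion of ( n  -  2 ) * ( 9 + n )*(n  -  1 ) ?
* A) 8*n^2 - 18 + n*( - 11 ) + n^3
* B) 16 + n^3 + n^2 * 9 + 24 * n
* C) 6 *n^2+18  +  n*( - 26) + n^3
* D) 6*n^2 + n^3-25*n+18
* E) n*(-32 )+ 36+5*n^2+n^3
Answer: D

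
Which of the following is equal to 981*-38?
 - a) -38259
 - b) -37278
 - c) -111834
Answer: b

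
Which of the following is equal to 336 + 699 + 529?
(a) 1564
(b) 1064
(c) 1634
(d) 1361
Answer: a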